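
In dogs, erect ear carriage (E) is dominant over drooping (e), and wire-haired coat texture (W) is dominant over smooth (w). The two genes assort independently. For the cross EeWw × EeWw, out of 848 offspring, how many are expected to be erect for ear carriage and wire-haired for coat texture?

Dihybrid cross EeWw × EeWw — consider each gene separately:
ear carriage: Ee × Ee → 1 EE, 2 Ee, 1 ee → 3 E_ : 1 ee (out of 4)
coat texture: Ww × Ww → 1 WW, 2 Ww, 1 ww → 3 W_ : 1 ww (out of 4)
Looking for: erect (E_) and wire-haired (W_)
P(erect) = 3/4, P(wire-haired) = 3/4
P(both) = 3/4 × 3/4 = 9/16
Expected count = 9/16 × 848 = 477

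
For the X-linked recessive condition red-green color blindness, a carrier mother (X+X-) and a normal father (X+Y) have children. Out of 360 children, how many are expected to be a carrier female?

Cross: X+X- × X+Y
Offspring: 1 X+X+, 1 X+Y, 1 X+X-, 1 X-Y
Probability of a carrier female: 1/4
Expected count = 1/4 × 360 = 90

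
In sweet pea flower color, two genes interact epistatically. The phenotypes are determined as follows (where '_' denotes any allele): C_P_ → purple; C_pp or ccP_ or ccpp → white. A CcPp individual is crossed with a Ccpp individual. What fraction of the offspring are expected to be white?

Cross: CcPp × Ccpp — consider each gene separately:
C gene: Cc × Cc → 1 CC, 2 Cc, 1 cc → 3 C_ : 1 cc (out of 4)
P gene: Pp × pp → 2 Pp, 2 pp → 2 P_ : 2 pp (out of 4)
Genotype classes (out of 4 × 4 = 16): C_P_ = 3×2 = 6; C_pp = 3×2 = 6; ccP_ = 1×2 = 2; ccpp = 1×2 = 2
Apply the phenotype rules: C_P_ (6) → purple; C_pp (6) + ccP_ (2) + ccpp (2) → white
Phenotype counts (out of 16): 6 purple, 10 white
white: 10 out of 16
Probability: 10/16 = 5/8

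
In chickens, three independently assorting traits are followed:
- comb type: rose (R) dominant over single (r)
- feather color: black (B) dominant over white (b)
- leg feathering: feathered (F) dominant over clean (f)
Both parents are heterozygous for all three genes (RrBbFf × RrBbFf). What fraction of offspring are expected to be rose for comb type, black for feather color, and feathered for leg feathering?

Trihybrid cross: RrBbFf × RrBbFf
Each trait segregates independently with a 3:1 phenotypic ratio, so each gene contributes 3/4 (dominant) or 1/4 (recessive).
Target: rose (comb type), black (feather color), feathered (leg feathering)
Probability = product of independent per-trait probabilities
= 3/4 × 3/4 × 3/4 = 27/64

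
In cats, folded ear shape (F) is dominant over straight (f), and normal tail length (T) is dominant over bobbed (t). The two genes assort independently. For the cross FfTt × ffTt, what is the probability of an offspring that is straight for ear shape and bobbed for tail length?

Dihybrid cross FfTt × ffTt — consider each gene separately:
ear shape: Ff × ff → 2 Ff, 2 ff → 2 F_ : 2 ff (out of 4)
tail length: Tt × Tt → 1 TT, 2 Tt, 1 tt → 3 T_ : 1 tt (out of 4)
Looking for: straight (ff) and bobbed (tt)
P(straight) = 2/4, P(bobbed) = 1/4
P(both) = 2/4 × 1/4 = 2/16 = 1/8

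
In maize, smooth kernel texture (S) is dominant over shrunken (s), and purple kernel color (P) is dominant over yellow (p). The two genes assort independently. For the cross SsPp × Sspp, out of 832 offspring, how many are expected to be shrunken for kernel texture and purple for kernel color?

Dihybrid cross SsPp × Sspp — consider each gene separately:
kernel texture: Ss × Ss → 1 SS, 2 Ss, 1 ss → 3 S_ : 1 ss (out of 4)
kernel color: Pp × pp → 2 Pp, 2 pp → 2 P_ : 2 pp (out of 4)
Looking for: shrunken (ss) and purple (P_)
P(shrunken) = 1/4, P(purple) = 2/4
P(both) = 1/4 × 2/4 = 2/16 = 1/8
Expected count = 1/8 × 832 = 104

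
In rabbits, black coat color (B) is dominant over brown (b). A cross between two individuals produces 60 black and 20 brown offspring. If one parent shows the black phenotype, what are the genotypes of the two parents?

Observed offspring: 60 black, 20 brown
The observed ratio simplifies to 3:1. Brown (bb) offspring appear, so each parent must contribute one b allele. The parent stated to show black carries B, so it is Bb. The other parent is then either Bb or bb: Bb × bb would give a 1:1 split, whereas Bb × Bb gives 3:1 — matching the data. So both parents are heterozygous (Bb × Bb).
Parent genotypes: Bb × Bb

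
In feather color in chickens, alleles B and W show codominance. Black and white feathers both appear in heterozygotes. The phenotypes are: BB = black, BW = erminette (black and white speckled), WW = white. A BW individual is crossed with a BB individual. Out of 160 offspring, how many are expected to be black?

Punnett square for BW × BB:
Offspring genotypes: 2 BB, 2 BW
Phenotype counts: 2 black, 2 erminette (black and white speckled)
black: 2 out of 4 → fraction 1/2
Expected count = 1/2 × 160 = 80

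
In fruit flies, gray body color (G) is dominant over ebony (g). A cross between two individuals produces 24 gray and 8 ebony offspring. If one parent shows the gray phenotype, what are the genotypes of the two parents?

Observed offspring: 24 gray, 8 ebony
The observed ratio simplifies to 3:1. Ebony (gg) offspring appear, so each parent must contribute one g allele. The parent stated to show gray carries G, so it is Gg. The other parent is then either Gg or gg: Gg × gg would give a 1:1 split, whereas Gg × Gg gives 3:1 — matching the data. So both parents are heterozygous (Gg × Gg).
Parent genotypes: Gg × Gg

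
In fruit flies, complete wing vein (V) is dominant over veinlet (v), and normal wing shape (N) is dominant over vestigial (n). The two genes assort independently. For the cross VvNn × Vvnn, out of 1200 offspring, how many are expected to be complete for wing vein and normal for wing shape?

Dihybrid cross VvNn × Vvnn — consider each gene separately:
wing vein: Vv × Vv → 1 VV, 2 Vv, 1 vv → 3 V_ : 1 vv (out of 4)
wing shape: Nn × nn → 2 Nn, 2 nn → 2 N_ : 2 nn (out of 4)
Looking for: complete (V_) and normal (N_)
P(complete) = 3/4, P(normal) = 2/4
P(both) = 3/4 × 2/4 = 6/16 = 3/8
Expected count = 3/8 × 1200 = 450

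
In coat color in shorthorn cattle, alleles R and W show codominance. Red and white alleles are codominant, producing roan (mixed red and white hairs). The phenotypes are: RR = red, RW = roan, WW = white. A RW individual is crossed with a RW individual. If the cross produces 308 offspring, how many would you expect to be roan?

Punnett square for RW × RW:
Offspring genotypes: 1 RR, 2 RW, 1 WW
Phenotype counts: 1 red, 2 roan, 1 white
roan: 2 out of 4 → fraction 1/2
Expected count = 1/2 × 308 = 154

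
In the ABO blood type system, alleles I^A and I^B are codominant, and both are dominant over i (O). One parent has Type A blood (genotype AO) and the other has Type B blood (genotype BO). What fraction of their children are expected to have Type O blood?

Cross: AO × BO
Possible offspring genotypes: 1 AB, 1 AO, 1 BO, 1 OO
Blood type counts: 1 Type AB, 1 Type A, 1 Type B, 1 Type O
Probability of Type O: 1/4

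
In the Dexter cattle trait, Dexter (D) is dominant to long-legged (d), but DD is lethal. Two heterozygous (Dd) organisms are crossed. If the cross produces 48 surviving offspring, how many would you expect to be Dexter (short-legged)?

Cross: Dd × Dd
Punnett square offspring (before lethality): 1 DD, 2 Dd, 1 dd
The DD genotype is lethal (embryos die); surviving offspring: 2 Dd, 1 dd
Dexter (short-legged): 2 out of 3 → fraction 2/3
Expected count = 2/3 × 48 = 32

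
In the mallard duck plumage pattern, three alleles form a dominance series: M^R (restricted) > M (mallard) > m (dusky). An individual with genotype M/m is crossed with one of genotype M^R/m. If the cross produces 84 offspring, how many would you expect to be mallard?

Cross: M/m × M^R/m
Allele dominance: M^R > M > m
Offspring genotypes: 1 M^R/M, 1 M/m, 1 M^R/m, 1 m/m
Phenotype counts: 2 restricted, 1 mallard, 1 dusky
mallard: 1 out of 4 → fraction 1/4
Expected count = 1/4 × 84 = 21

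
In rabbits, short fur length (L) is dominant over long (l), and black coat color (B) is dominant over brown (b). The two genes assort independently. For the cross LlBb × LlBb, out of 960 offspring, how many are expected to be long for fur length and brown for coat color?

Dihybrid cross LlBb × LlBb — consider each gene separately:
fur length: Ll × Ll → 1 LL, 2 Ll, 1 ll → 3 L_ : 1 ll (out of 4)
coat color: Bb × Bb → 1 BB, 2 Bb, 1 bb → 3 B_ : 1 bb (out of 4)
Looking for: long (ll) and brown (bb)
P(long) = 1/4, P(brown) = 1/4
P(both) = 1/4 × 1/4 = 1/16
Expected count = 1/16 × 960 = 60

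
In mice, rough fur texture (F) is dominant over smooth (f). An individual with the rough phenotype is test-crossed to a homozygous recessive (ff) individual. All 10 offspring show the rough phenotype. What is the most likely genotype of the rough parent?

Test cross: ? × ff
All offspring are rough.
If the unknown parent were heterozygous (Ff), about half of 10 offspring would be smooth; none are. The unknown parent is most likely homozygous dominant (FF).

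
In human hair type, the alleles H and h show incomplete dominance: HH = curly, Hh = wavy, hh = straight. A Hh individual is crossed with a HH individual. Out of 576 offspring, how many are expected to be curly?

Punnett square for Hh × HH:
Offspring genotypes: 2 HH, 2 Hh
Phenotype counts: 2 curly, 2 wavy
curly: 2 out of 4 → fraction 1/2
Expected count = 1/2 × 576 = 288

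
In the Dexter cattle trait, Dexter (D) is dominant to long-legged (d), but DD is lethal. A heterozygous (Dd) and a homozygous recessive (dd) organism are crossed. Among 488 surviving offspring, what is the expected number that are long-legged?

Cross: Dd × dd
Punnett square offspring (before lethality): 2 Dd, 2 dd
No DD offspring are produced in this cross.
long-legged: 2 out of 4 → fraction 1/2
Expected count = 1/2 × 488 = 244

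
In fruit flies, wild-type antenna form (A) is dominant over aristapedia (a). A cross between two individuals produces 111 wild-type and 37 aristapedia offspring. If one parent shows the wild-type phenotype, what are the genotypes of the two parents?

Observed offspring: 111 wild-type, 37 aristapedia
The observed ratio simplifies to 3:1. Aristapedia (aa) offspring appear, so each parent must contribute one a allele. The parent stated to show wild-type carries A, so it is Aa. The other parent is then either Aa or aa: Aa × aa would give a 1:1 split, whereas Aa × Aa gives 3:1 — matching the data. So both parents are heterozygous (Aa × Aa).
Parent genotypes: Aa × Aa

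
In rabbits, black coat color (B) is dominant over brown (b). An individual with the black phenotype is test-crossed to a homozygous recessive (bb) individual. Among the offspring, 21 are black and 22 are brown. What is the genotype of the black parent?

Test cross: ? × bb
Offspring: 21 black, 22 brown — approximately 1:1.
A 1:1 ratio in a test cross indicates the unknown parent is heterozygous (Bb).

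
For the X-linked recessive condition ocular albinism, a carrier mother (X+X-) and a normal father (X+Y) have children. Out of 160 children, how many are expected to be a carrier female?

Cross: X+X- × X+Y
Offspring: 1 X+X+, 1 X+Y, 1 X+X-, 1 X-Y
Probability of a carrier female: 1/4
Expected count = 1/4 × 160 = 40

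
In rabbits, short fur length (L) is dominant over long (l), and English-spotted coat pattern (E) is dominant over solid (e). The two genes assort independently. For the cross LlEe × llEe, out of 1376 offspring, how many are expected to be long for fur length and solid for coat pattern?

Dihybrid cross LlEe × llEe — consider each gene separately:
fur length: Ll × ll → 2 Ll, 2 ll → 2 L_ : 2 ll (out of 4)
coat pattern: Ee × Ee → 1 EE, 2 Ee, 1 ee → 3 E_ : 1 ee (out of 4)
Looking for: long (ll) and solid (ee)
P(long) = 2/4, P(solid) = 1/4
P(both) = 2/4 × 1/4 = 2/16 = 1/8
Expected count = 1/8 × 1376 = 172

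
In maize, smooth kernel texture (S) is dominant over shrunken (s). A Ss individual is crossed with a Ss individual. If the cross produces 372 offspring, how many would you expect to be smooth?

Punnett square for Ss × Ss:
Offspring genotypes: 1 SS, 2 Ss, 1 ss
smooth: 3, shrunken: 1
smooth: 3 out of 4 → fraction 3/4
Expected count = 3/4 × 372 = 279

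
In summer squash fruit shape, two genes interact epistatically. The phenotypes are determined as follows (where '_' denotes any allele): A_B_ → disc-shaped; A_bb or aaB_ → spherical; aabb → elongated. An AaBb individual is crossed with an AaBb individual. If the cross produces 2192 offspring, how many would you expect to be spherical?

Cross: AaBb × AaBb — consider each gene separately:
A gene: Aa × Aa → 1 AA, 2 Aa, 1 aa → 3 A_ : 1 aa (out of 4)
B gene: Bb × Bb → 1 BB, 2 Bb, 1 bb → 3 B_ : 1 bb (out of 4)
Genotype classes (out of 4 × 4 = 16): A_B_ = 3×3 = 9; A_bb = 3×1 = 3; aaB_ = 1×3 = 3; aabb = 1×1 = 1
Apply the phenotype rules: A_B_ (9) → disc-shaped; A_bb (3) + aaB_ (3) → spherical; aabb (1) → elongated
Phenotype counts (out of 16): 9 disc-shaped, 6 spherical, 1 elongated
spherical: 6 out of 16 → fraction 3/8
Expected count = 3/8 × 2192 = 822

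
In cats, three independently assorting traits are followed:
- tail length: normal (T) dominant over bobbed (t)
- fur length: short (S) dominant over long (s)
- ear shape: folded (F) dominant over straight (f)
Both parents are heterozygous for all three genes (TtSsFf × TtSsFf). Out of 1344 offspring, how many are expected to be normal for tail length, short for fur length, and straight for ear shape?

Trihybrid cross: TtSsFf × TtSsFf
Each trait segregates independently with a 3:1 phenotypic ratio, so each gene contributes 3/4 (dominant) or 1/4 (recessive).
Target: normal (tail length), short (fur length), straight (ear shape)
Probability = product of independent per-trait probabilities
= 3/4 × 3/4 × 1/4 = 9/64
Expected count = 9/64 × 1344 = 189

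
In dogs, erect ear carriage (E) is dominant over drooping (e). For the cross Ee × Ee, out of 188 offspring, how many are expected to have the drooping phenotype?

Punnett square for Ee × Ee:
Offspring genotypes: 1 EE, 2 Ee, 1 ee
Total offspring: 4
Count with target: 1
Probability: 1/4
Expected count = 1/4 × 188 = 47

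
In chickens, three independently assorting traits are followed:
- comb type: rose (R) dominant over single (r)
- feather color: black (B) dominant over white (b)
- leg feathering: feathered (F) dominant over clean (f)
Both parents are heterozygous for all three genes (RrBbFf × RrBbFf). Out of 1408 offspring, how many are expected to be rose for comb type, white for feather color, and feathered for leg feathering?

Trihybrid cross: RrBbFf × RrBbFf
Each trait segregates independently with a 3:1 phenotypic ratio, so each gene contributes 3/4 (dominant) or 1/4 (recessive).
Target: rose (comb type), white (feather color), feathered (leg feathering)
Probability = product of independent per-trait probabilities
= 3/4 × 1/4 × 3/4 = 9/64
Expected count = 9/64 × 1408 = 198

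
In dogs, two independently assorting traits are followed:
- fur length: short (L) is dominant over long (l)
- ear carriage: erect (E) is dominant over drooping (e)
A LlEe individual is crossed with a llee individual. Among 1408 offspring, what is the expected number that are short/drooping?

Dihybrid cross LlEe × llee — consider each gene separately:
fur length: Ll × ll → 2 Ll, 2 ll → 2 L_ : 2 ll (out of 4)
ear carriage: Ee × ee → 2 Ee, 2 ee → 2 E_ : 2 ee (out of 4)
Combine (counts out of 4 × 4 = 16): short/erect (L_E_) = 2×2 = 4; short/drooping (L_ee) = 2×2 = 4; long/erect (llE_) = 2×2 = 4; long/drooping (llee) = 2×2 = 4
Phenotype counts (out of 16): 4 short/erect, 4 short/drooping, 4 long/erect, 4 long/drooping
short/drooping: 4 out of 16 → fraction 1/4
Expected count = 1/4 × 1408 = 352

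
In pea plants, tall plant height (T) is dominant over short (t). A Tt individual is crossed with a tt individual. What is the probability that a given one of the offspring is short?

Punnett square for Tt × tt:
Offspring genotypes: 2 Tt, 2 tt
tall: 2, short: 2
short: 2 out of 4
Probability: 2/4 = 1/2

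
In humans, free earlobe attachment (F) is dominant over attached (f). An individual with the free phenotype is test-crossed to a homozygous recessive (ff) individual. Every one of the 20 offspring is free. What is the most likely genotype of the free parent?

Test cross: ? × ff
All offspring are free.
If the unknown parent were heterozygous (Ff), about half of 20 offspring would be attached; none are. The unknown parent is most likely homozygous dominant (FF).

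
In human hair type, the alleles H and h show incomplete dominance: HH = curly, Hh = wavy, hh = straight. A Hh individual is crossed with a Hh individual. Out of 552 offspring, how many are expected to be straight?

Punnett square for Hh × Hh:
Offspring genotypes: 1 HH, 2 Hh, 1 hh
Phenotype counts: 1 curly, 2 wavy, 1 straight
straight: 1 out of 4 → fraction 1/4
Expected count = 1/4 × 552 = 138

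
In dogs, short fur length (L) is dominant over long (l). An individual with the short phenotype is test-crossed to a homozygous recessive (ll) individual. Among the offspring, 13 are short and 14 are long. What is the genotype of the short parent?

Test cross: ? × ll
Offspring: 13 short, 14 long — approximately 1:1.
A 1:1 ratio in a test cross indicates the unknown parent is heterozygous (Ll).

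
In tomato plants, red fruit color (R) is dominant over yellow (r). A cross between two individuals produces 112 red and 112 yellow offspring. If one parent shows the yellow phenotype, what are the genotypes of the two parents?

Observed offspring: 112 red, 112 yellow
The observed ratio simplifies to 1:1. One parent shows yellow, so its genotype must be rr. A 1:1 offspring split requires the other parent to be heterozygous (Rr).
Parent genotypes: rr × Rr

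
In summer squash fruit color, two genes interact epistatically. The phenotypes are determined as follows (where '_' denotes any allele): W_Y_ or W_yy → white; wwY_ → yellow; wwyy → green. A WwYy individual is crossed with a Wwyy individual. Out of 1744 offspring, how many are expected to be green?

Cross: WwYy × Wwyy — consider each gene separately:
W gene: Ww × Ww → 1 WW, 2 Ww, 1 ww → 3 W_ : 1 ww (out of 4)
Y gene: Yy × yy → 2 Yy, 2 yy → 2 Y_ : 2 yy (out of 4)
Genotype classes (out of 4 × 4 = 16): W_Y_ = 3×2 = 6; W_yy = 3×2 = 6; wwY_ = 1×2 = 2; wwyy = 1×2 = 2
Apply the phenotype rules: W_Y_ (6) + W_yy (6) → white; wwY_ (2) → yellow; wwyy (2) → green
Phenotype counts (out of 16): 12 white, 2 yellow, 2 green
green: 2 out of 16 → fraction 1/8
Expected count = 1/8 × 1744 = 218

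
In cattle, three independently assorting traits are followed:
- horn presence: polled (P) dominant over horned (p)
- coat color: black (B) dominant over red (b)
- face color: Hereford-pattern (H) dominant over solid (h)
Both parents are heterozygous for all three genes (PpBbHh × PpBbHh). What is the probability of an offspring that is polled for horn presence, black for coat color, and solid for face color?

Trihybrid cross: PpBbHh × PpBbHh
Each trait segregates independently with a 3:1 phenotypic ratio, so each gene contributes 3/4 (dominant) or 1/4 (recessive).
Target: polled (horn presence), black (coat color), solid (face color)
Probability = product of independent per-trait probabilities
= 3/4 × 3/4 × 1/4 = 9/64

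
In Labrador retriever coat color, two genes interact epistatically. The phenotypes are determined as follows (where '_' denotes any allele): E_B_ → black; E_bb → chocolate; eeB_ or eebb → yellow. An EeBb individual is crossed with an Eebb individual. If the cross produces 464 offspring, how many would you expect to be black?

Cross: EeBb × Eebb — consider each gene separately:
E gene: Ee × Ee → 1 EE, 2 Ee, 1 ee → 3 E_ : 1 ee (out of 4)
B gene: Bb × bb → 2 Bb, 2 bb → 2 B_ : 2 bb (out of 4)
Genotype classes (out of 4 × 4 = 16): E_B_ = 3×2 = 6; E_bb = 3×2 = 6; eeB_ = 1×2 = 2; eebb = 1×2 = 2
Apply the phenotype rules: E_B_ (6) → black; E_bb (6) → chocolate; eeB_ (2) + eebb (2) → yellow
Phenotype counts (out of 16): 6 black, 6 chocolate, 4 yellow
black: 6 out of 16 → fraction 3/8
Expected count = 3/8 × 464 = 174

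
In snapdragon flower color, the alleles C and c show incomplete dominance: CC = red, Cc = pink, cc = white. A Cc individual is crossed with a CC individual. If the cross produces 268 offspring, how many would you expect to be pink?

Punnett square for Cc × CC:
Offspring genotypes: 2 CC, 2 Cc
Phenotype counts: 2 red, 2 pink
pink: 2 out of 4 → fraction 1/2
Expected count = 1/2 × 268 = 134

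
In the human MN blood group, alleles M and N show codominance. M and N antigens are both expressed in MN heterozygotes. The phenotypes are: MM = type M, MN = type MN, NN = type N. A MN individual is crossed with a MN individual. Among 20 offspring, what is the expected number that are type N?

Punnett square for MN × MN:
Offspring genotypes: 1 MM, 2 MN, 1 NN
Phenotype counts: 1 type M, 2 type MN, 1 type N
type N: 1 out of 4 → fraction 1/4
Expected count = 1/4 × 20 = 5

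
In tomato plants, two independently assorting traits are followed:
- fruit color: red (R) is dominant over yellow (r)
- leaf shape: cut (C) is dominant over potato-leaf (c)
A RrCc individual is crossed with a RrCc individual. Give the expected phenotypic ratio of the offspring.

Dihybrid cross RrCc × RrCc — consider each gene separately:
fruit color: Rr × Rr → 1 RR, 2 Rr, 1 rr → 3 R_ : 1 rr (out of 4)
leaf shape: Cc × Cc → 1 CC, 2 Cc, 1 cc → 3 C_ : 1 cc (out of 4)
Combine (counts out of 4 × 4 = 16): red/cut (R_C_) = 3×3 = 9; red/potato-leaf (R_cc) = 3×1 = 3; yellow/cut (rrC_) = 1×3 = 3; yellow/potato-leaf (rrcc) = 1×1 = 1
Phenotype counts (out of 16): 9 red/cut, 3 red/potato-leaf, 3 yellow/cut, 1 yellow/potato-leaf
Ratio: 9 red/cut : 3 red/potato-leaf : 3 yellow/cut : 1 yellow/potato-leaf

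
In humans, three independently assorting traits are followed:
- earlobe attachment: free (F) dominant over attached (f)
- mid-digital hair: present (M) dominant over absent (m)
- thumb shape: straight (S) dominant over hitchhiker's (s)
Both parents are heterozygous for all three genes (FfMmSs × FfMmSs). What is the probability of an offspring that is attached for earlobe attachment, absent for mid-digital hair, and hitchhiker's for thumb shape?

Trihybrid cross: FfMmSs × FfMmSs
Each trait segregates independently with a 3:1 phenotypic ratio, so each gene contributes 3/4 (dominant) or 1/4 (recessive).
Target: attached (earlobe attachment), absent (mid-digital hair), hitchhiker's (thumb shape)
Probability = product of independent per-trait probabilities
= 1/4 × 1/4 × 1/4 = 1/64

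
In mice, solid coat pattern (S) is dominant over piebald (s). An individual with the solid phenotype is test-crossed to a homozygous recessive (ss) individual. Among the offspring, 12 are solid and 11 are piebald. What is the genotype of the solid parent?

Test cross: ? × ss
Offspring: 12 solid, 11 piebald — approximately 1:1.
A 1:1 ratio in a test cross indicates the unknown parent is heterozygous (Ss).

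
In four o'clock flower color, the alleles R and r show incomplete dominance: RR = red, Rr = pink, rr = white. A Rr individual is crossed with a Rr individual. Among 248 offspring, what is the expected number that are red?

Punnett square for Rr × Rr:
Offspring genotypes: 1 RR, 2 Rr, 1 rr
Phenotype counts: 1 red, 2 pink, 1 white
red: 1 out of 4 → fraction 1/4
Expected count = 1/4 × 248 = 62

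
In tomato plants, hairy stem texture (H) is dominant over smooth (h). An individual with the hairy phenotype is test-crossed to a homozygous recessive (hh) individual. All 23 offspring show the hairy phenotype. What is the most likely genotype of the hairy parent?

Test cross: ? × hh
All offspring are hairy.
If the unknown parent were heterozygous (Hh), about half of 23 offspring would be smooth; none are. The unknown parent is most likely homozygous dominant (HH).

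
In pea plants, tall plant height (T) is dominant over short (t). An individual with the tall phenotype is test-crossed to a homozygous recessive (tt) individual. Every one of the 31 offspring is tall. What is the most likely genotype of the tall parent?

Test cross: ? × tt
All offspring are tall.
If the unknown parent were heterozygous (Tt), about half of 31 offspring would be short; none are. The unknown parent is most likely homozygous dominant (TT).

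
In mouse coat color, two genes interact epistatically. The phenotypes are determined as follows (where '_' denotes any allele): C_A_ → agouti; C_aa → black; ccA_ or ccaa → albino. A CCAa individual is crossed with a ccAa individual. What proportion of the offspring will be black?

Cross: CCAa × ccAa — consider each gene separately:
C gene: CC × cc → 4 Cc → 4 C_ (out of 4)
A gene: Aa × Aa → 1 AA, 2 Aa, 1 aa → 3 A_ : 1 aa (out of 4)
Genotype classes (out of 4 × 4 = 16): C_A_ = 4×3 = 12; C_aa = 4×1 = 4
Apply the phenotype rules: C_A_ (12) → agouti; C_aa (4) → black
Phenotype counts (out of 16): 12 agouti, 4 black
black: 4 out of 16
Probability: 4/16 = 1/4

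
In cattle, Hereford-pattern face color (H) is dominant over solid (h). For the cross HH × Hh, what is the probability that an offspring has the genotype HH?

Punnett square for HH × Hh:
Offspring genotypes: 2 HH, 2 Hh
Total offspring: 4
Count with target: 2
Probability: 2/4 = 1/2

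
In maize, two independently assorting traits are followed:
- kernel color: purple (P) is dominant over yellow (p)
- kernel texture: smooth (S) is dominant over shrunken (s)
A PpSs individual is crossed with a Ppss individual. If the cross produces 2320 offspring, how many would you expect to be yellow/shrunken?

Dihybrid cross PpSs × Ppss — consider each gene separately:
kernel color: Pp × Pp → 1 PP, 2 Pp, 1 pp → 3 P_ : 1 pp (out of 4)
kernel texture: Ss × ss → 2 Ss, 2 ss → 2 S_ : 2 ss (out of 4)
Combine (counts out of 4 × 4 = 16): purple/smooth (P_S_) = 3×2 = 6; purple/shrunken (P_ss) = 3×2 = 6; yellow/smooth (ppS_) = 1×2 = 2; yellow/shrunken (ppss) = 1×2 = 2
Phenotype counts (out of 16): 6 purple/smooth, 6 purple/shrunken, 2 yellow/smooth, 2 yellow/shrunken
yellow/shrunken: 2 out of 16 → fraction 1/8
Expected count = 1/8 × 2320 = 290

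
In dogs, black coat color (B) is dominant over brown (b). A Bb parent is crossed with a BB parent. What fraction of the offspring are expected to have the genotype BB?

Punnett square for Bb × BB:
Offspring genotypes: 2 BB, 2 Bb
Total offspring: 4
Count with target: 2
Probability: 2/4 = 1/2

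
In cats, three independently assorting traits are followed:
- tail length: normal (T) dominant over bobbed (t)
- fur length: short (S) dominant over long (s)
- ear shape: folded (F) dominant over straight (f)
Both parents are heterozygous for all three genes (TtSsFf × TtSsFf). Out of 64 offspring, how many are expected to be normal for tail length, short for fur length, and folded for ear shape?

Trihybrid cross: TtSsFf × TtSsFf
Each trait segregates independently with a 3:1 phenotypic ratio, so each gene contributes 3/4 (dominant) or 1/4 (recessive).
Target: normal (tail length), short (fur length), folded (ear shape)
Probability = product of independent per-trait probabilities
= 3/4 × 3/4 × 3/4 = 27/64
Expected count = 27/64 × 64 = 27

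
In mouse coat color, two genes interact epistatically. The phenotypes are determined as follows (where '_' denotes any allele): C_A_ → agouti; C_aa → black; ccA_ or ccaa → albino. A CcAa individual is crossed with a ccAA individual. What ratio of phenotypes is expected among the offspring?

Cross: CcAa × ccAA — consider each gene separately:
C gene: Cc × cc → 2 Cc, 2 cc → 2 C_ : 2 cc (out of 4)
A gene: Aa × AA → 2 AA, 2 Aa → 4 A_ (out of 4)
Genotype classes (out of 4 × 4 = 16): C_A_ = 2×4 = 8; ccA_ = 2×4 = 8
Apply the phenotype rules: C_A_ (8) → agouti; ccA_ (8) → albino
Phenotype counts (out of 16): 8 agouti, 8 albino
Ratio: 1 agouti : 1 albino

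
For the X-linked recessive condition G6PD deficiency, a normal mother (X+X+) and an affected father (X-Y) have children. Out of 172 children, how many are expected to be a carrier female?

Cross: X+X+ × X-Y
Offspring: 2 X+X-, 2 X+Y
Probability of a carrier female: 2/4 = 1/2
Expected count = 1/2 × 172 = 86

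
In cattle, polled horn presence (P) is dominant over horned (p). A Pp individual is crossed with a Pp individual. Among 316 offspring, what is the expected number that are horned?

Punnett square for Pp × Pp:
Offspring genotypes: 1 PP, 2 Pp, 1 pp
polled: 3, horned: 1
horned: 1 out of 4 → fraction 1/4
Expected count = 1/4 × 316 = 79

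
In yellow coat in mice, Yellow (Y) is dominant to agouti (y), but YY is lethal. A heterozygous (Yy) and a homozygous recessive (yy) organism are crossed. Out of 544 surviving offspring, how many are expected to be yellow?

Cross: Yy × yy
Punnett square offspring (before lethality): 2 Yy, 2 yy
No YY offspring are produced in this cross.
yellow: 2 out of 4 → fraction 1/2
Expected count = 1/2 × 544 = 272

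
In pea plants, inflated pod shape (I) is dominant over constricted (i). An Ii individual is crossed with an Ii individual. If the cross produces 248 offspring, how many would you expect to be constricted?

Punnett square for Ii × Ii:
Offspring genotypes: 1 II, 2 Ii, 1 ii
inflated: 3, constricted: 1
constricted: 1 out of 4 → fraction 1/4
Expected count = 1/4 × 248 = 62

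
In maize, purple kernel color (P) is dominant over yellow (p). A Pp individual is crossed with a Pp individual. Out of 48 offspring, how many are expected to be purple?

Punnett square for Pp × Pp:
Offspring genotypes: 1 PP, 2 Pp, 1 pp
purple: 3, yellow: 1
purple: 3 out of 4 → fraction 3/4
Expected count = 3/4 × 48 = 36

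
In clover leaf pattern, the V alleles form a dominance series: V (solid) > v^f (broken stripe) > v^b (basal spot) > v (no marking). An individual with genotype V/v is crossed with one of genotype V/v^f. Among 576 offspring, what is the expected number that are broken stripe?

Cross: V/v × V/v^f
Allele dominance: V > v^f > v^b > v
Offspring genotypes: 1 V/V, 1 V/v^f, 1 V/v, 1 v^f/v
Phenotype counts: 3 solid, 1 broken stripe
broken stripe: 1 out of 4 → fraction 1/4
Expected count = 1/4 × 576 = 144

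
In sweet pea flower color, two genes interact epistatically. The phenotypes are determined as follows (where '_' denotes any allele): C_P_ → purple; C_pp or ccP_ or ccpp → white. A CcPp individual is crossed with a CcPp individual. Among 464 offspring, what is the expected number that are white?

Cross: CcPp × CcPp — consider each gene separately:
C gene: Cc × Cc → 1 CC, 2 Cc, 1 cc → 3 C_ : 1 cc (out of 4)
P gene: Pp × Pp → 1 PP, 2 Pp, 1 pp → 3 P_ : 1 pp (out of 4)
Genotype classes (out of 4 × 4 = 16): C_P_ = 3×3 = 9; C_pp = 3×1 = 3; ccP_ = 1×3 = 3; ccpp = 1×1 = 1
Apply the phenotype rules: C_P_ (9) → purple; C_pp (3) + ccP_ (3) + ccpp (1) → white
Phenotype counts (out of 16): 9 purple, 7 white
white: 7 out of 16 → fraction 7/16
Expected count = 7/16 × 464 = 203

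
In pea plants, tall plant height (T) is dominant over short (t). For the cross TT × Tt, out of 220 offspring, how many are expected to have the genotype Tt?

Punnett square for TT × Tt:
Offspring genotypes: 2 TT, 2 Tt
Total offspring: 4
Count with target: 2
Probability: 2/4 = 1/2
Expected count = 1/2 × 220 = 110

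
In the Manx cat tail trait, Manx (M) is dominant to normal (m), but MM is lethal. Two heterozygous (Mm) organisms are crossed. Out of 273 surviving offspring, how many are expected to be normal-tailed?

Cross: Mm × Mm
Punnett square offspring (before lethality): 1 MM, 2 Mm, 1 mm
The MM genotype is lethal (embryos die); surviving offspring: 2 Mm, 1 mm
normal-tailed: 1 out of 3 → fraction 1/3
Expected count = 1/3 × 273 = 91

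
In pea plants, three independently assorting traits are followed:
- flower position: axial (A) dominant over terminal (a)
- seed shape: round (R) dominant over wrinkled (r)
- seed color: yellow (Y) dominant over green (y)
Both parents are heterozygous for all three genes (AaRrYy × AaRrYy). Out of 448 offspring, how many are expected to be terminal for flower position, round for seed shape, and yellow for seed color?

Trihybrid cross: AaRrYy × AaRrYy
Each trait segregates independently with a 3:1 phenotypic ratio, so each gene contributes 3/4 (dominant) or 1/4 (recessive).
Target: terminal (flower position), round (seed shape), yellow (seed color)
Probability = product of independent per-trait probabilities
= 1/4 × 3/4 × 3/4 = 9/64
Expected count = 9/64 × 448 = 63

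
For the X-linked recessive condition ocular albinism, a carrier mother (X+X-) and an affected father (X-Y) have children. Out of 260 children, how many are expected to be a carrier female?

Cross: X+X- × X-Y
Offspring: 1 X+X-, 1 X+Y, 1 X-X-, 1 X-Y
Probability of a carrier female: 1/4
Expected count = 1/4 × 260 = 65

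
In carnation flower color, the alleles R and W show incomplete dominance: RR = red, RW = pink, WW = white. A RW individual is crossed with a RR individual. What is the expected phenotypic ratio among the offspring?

Punnett square for RW × RR:
Offspring genotypes: 2 RR, 2 RW
Phenotype counts: 2 red, 2 pink
Ratio: 1 red : 1 pink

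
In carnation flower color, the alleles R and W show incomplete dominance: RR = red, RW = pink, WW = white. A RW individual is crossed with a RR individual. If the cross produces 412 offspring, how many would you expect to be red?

Punnett square for RW × RR:
Offspring genotypes: 2 RR, 2 RW
Phenotype counts: 2 red, 2 pink
red: 2 out of 4 → fraction 1/2
Expected count = 1/2 × 412 = 206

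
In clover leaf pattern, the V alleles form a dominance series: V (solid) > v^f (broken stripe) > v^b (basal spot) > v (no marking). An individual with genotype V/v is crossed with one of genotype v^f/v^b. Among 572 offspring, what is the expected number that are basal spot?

Cross: V/v × v^f/v^b
Allele dominance: V > v^f > v^b > v
Offspring genotypes: 1 V/v^f, 1 V/v^b, 1 v^f/v, 1 v^b/v
Phenotype counts: 2 solid, 1 broken stripe, 1 basal spot
basal spot: 1 out of 4 → fraction 1/4
Expected count = 1/4 × 572 = 143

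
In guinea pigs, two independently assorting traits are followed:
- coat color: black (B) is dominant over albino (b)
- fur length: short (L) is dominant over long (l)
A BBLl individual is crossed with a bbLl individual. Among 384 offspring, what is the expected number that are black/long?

Dihybrid cross BBLl × bbLl — consider each gene separately:
coat color: BB × bb → 4 Bb → 4 B_ (out of 4)
fur length: Ll × Ll → 1 LL, 2 Ll, 1 ll → 3 L_ : 1 ll (out of 4)
Combine (counts out of 4 × 4 = 16): black/short (B_L_) = 4×3 = 12; black/long (B_ll) = 4×1 = 4
Phenotype counts (out of 16): 12 black/short, 4 black/long
black/long: 4 out of 16 → fraction 1/4
Expected count = 1/4 × 384 = 96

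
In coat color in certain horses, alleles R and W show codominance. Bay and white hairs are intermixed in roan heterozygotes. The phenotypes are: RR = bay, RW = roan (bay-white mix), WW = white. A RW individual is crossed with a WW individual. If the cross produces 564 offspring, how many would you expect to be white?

Punnett square for RW × WW:
Offspring genotypes: 2 RW, 2 WW
Phenotype counts: 2 roan (bay-white mix), 2 white
white: 2 out of 4 → fraction 1/2
Expected count = 1/2 × 564 = 282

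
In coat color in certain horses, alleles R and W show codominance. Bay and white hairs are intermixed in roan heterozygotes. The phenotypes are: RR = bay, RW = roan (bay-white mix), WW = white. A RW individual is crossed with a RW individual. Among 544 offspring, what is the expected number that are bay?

Punnett square for RW × RW:
Offspring genotypes: 1 RR, 2 RW, 1 WW
Phenotype counts: 1 bay, 2 roan (bay-white mix), 1 white
bay: 1 out of 4 → fraction 1/4
Expected count = 1/4 × 544 = 136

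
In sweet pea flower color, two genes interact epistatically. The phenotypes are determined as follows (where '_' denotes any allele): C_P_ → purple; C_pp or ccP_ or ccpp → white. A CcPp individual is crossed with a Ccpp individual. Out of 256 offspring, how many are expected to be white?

Cross: CcPp × Ccpp — consider each gene separately:
C gene: Cc × Cc → 1 CC, 2 Cc, 1 cc → 3 C_ : 1 cc (out of 4)
P gene: Pp × pp → 2 Pp, 2 pp → 2 P_ : 2 pp (out of 4)
Genotype classes (out of 4 × 4 = 16): C_P_ = 3×2 = 6; C_pp = 3×2 = 6; ccP_ = 1×2 = 2; ccpp = 1×2 = 2
Apply the phenotype rules: C_P_ (6) → purple; C_pp (6) + ccP_ (2) + ccpp (2) → white
Phenotype counts (out of 16): 6 purple, 10 white
white: 10 out of 16 → fraction 5/8
Expected count = 5/8 × 256 = 160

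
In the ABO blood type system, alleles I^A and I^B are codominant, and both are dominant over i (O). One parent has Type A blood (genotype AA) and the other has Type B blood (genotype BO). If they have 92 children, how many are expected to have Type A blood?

Cross: AA × BO
Possible offspring genotypes: 2 AB, 2 AO
Blood type counts: 2 Type AB, 2 Type A
Probability of Type A: 2/4 = 1/2
Expected count = 1/2 × 92 = 46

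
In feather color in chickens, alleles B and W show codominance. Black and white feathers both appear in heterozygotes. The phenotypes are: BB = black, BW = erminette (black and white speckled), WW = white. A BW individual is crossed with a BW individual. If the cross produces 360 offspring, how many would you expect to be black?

Punnett square for BW × BW:
Offspring genotypes: 1 BB, 2 BW, 1 WW
Phenotype counts: 1 black, 2 erminette (black and white speckled), 1 white
black: 1 out of 4 → fraction 1/4
Expected count = 1/4 × 360 = 90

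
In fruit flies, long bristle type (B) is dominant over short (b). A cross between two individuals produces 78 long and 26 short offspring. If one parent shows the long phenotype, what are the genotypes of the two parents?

Observed offspring: 78 long, 26 short
The observed ratio simplifies to 3:1. Short (bb) offspring appear, so each parent must contribute one b allele. The parent stated to show long carries B, so it is Bb. The other parent is then either Bb or bb: Bb × bb would give a 1:1 split, whereas Bb × Bb gives 3:1 — matching the data. So both parents are heterozygous (Bb × Bb).
Parent genotypes: Bb × Bb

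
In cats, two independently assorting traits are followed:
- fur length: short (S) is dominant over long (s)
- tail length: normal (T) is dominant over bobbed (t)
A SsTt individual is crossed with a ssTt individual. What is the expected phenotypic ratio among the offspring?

Dihybrid cross SsTt × ssTt — consider each gene separately:
fur length: Ss × ss → 2 Ss, 2 ss → 2 S_ : 2 ss (out of 4)
tail length: Tt × Tt → 1 TT, 2 Tt, 1 tt → 3 T_ : 1 tt (out of 4)
Combine (counts out of 4 × 4 = 16): short/normal (S_T_) = 2×3 = 6; short/bobbed (S_tt) = 2×1 = 2; long/normal (ssT_) = 2×3 = 6; long/bobbed (sstt) = 2×1 = 2
Phenotype counts (out of 16): 6 short/normal, 2 short/bobbed, 6 long/normal, 2 long/bobbed
Ratio: 3 short/normal : 1 short/bobbed : 3 long/normal : 1 long/bobbed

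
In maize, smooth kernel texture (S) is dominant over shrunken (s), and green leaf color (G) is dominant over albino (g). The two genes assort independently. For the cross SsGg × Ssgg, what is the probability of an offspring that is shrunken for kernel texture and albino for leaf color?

Dihybrid cross SsGg × Ssgg — consider each gene separately:
kernel texture: Ss × Ss → 1 SS, 2 Ss, 1 ss → 3 S_ : 1 ss (out of 4)
leaf color: Gg × gg → 2 Gg, 2 gg → 2 G_ : 2 gg (out of 4)
Looking for: shrunken (ss) and albino (gg)
P(shrunken) = 1/4, P(albino) = 2/4
P(both) = 1/4 × 2/4 = 2/16 = 1/8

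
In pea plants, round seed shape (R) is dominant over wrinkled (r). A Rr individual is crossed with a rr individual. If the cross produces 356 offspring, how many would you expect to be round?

Punnett square for Rr × rr:
Offspring genotypes: 2 Rr, 2 rr
round: 2, wrinkled: 2
round: 2 out of 4 → fraction 1/2
Expected count = 1/2 × 356 = 178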